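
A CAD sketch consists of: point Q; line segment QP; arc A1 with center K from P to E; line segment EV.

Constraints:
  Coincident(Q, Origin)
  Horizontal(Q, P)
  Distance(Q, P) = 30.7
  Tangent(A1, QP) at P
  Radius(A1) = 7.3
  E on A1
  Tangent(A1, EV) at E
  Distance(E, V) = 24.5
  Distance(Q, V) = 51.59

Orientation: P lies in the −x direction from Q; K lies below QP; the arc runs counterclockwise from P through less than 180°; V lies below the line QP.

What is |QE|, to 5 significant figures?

38.411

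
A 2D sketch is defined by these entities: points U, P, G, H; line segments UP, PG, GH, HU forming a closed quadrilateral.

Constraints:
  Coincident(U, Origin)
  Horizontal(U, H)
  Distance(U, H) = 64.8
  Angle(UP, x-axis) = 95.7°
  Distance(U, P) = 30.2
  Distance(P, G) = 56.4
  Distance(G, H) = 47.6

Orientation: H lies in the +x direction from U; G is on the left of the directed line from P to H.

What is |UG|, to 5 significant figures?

68.582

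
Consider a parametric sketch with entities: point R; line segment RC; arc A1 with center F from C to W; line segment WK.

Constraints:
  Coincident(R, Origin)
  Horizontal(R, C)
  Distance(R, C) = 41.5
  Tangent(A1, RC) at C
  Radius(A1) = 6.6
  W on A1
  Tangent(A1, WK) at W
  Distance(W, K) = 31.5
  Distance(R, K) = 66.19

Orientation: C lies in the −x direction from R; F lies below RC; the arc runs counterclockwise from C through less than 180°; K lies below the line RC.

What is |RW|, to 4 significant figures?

48.13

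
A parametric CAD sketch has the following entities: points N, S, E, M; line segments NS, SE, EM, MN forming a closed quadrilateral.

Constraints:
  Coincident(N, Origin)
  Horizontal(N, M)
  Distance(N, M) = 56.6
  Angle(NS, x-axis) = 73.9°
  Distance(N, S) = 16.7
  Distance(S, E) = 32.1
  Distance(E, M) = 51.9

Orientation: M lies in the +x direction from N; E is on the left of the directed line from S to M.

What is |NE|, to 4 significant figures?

47.93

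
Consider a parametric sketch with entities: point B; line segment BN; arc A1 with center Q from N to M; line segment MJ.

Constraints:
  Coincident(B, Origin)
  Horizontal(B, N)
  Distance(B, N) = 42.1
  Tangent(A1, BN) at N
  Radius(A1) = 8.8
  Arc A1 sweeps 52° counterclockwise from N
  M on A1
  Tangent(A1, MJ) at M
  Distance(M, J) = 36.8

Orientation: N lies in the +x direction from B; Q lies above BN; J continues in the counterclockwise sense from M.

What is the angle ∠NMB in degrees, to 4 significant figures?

22.05°

A1 meets BN tangentially, so QN is at right angles to BN, so Q = N + (0, 8.8) = (42.10, 8.800). On A1, N sits at bearing -90° from Q; a 52° counterclockwise sweep puts M at bearing -38°, so M = Q + 8.8·(cos -38°, sin -38°) = (49.03, 3.382). Then cos ∠NMB = MN·MB / (|MN||MB|), giving 22.05°.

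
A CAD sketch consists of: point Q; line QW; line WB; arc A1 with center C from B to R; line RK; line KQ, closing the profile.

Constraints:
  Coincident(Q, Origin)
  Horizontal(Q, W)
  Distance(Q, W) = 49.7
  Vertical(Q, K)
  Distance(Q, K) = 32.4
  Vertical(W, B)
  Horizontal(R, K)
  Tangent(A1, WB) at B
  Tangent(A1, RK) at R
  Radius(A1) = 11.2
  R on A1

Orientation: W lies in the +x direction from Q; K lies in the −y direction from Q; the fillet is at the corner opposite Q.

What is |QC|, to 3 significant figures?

44.0

QK is vertical with |QK| = 32.4 and K on the −y side, so K = (0.00, -32.4). The virtual corner opposite Q is at (49.7, -32.4). Tangency of A1 to WB means the radius CB is perpendicular to WB and tangency of A1 to RK means the radius CR is perpendicular to RK, with radius 11.2, so the center C sits 11.2 in from both sides at C = (38.5, -21.2). Then |QC| = |C − Q| = 44.0.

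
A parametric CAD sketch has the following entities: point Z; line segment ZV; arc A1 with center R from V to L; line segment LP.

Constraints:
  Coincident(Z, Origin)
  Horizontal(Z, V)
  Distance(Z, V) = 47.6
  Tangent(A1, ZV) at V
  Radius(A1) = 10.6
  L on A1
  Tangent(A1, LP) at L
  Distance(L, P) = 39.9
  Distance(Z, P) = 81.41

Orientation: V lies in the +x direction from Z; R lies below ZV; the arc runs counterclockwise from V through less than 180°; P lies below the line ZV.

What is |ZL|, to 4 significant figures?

43.41

Checks: |RL| = 10.60 ✓; ∠(RL, LP) = 90.00° ✓; |LP| = 39.90 ✓; |ZP| = 81.41 ✓.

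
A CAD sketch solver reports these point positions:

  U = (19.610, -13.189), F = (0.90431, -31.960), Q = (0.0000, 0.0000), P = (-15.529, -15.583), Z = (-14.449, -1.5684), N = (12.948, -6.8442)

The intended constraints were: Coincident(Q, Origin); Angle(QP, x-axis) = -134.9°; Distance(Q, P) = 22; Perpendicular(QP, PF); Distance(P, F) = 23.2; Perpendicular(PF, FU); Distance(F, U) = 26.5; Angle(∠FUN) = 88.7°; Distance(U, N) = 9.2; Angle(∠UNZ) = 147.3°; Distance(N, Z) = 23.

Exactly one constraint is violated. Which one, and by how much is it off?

Distance(N, Z) = 23 — off by 4.90.

Q = (0.00, 0.00) ✓; QP at -134.9° ✓; |QP| = 22.00 ✓; ∠(QP, PF) = 90.00° ✓; |PF| = 23.20 ✓; ∠(PF, FU) = 90.00° ✓; |FU| = 26.50 ✓; ∠FUN = 88.70° ✓; |UN| = 9.200 ✓; ∠UNZ = 147.3° ✓; |NZ| = 27.90 ✗.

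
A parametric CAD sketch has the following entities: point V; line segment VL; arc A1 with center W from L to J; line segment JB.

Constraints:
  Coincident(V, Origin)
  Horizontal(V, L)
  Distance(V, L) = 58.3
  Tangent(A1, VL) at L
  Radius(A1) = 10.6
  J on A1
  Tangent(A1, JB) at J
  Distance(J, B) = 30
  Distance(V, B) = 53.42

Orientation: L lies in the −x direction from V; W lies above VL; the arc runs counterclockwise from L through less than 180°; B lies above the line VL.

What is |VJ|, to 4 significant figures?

48.75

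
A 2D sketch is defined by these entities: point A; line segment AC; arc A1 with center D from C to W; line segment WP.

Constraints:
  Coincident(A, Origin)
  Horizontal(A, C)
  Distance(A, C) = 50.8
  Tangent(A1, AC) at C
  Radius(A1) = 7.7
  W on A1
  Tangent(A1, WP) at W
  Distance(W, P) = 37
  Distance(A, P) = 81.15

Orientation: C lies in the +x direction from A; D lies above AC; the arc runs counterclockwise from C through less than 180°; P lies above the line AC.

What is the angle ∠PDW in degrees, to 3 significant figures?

78.2°

Checks: |DW| = 7.700 ✓; ∠(DW, WP) = 90.00° ✓; |WP| = 37.00 ✓; |AP| = 81.15 ✓.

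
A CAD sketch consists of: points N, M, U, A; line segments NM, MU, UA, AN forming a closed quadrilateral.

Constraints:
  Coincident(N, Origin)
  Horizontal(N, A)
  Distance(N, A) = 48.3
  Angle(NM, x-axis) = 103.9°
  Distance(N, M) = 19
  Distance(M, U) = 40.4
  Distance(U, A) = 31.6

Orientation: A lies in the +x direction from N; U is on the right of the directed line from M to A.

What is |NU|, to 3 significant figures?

24.1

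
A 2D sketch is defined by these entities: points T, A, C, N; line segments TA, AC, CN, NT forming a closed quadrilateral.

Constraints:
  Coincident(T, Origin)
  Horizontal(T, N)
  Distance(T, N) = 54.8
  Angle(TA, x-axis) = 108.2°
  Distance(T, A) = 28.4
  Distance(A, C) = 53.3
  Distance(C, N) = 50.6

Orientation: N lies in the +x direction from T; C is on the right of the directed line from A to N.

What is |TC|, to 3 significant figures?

24.9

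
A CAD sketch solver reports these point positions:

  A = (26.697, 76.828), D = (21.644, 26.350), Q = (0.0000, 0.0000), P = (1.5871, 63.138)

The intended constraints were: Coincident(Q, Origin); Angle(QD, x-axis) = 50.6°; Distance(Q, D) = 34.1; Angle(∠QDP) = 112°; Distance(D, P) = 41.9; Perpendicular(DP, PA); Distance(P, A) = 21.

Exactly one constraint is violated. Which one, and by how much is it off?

Distance(P, A) = 21 — off by 7.60.

Q = (0.00, 0.00) ✓; QD at 50.60° ✓; |QD| = 34.10 ✓; ∠QDP = 112.0° ✓; |DP| = 41.90 ✓; ∠(DP, PA) = 90.00° ✓; |PA| = 28.60 ✗.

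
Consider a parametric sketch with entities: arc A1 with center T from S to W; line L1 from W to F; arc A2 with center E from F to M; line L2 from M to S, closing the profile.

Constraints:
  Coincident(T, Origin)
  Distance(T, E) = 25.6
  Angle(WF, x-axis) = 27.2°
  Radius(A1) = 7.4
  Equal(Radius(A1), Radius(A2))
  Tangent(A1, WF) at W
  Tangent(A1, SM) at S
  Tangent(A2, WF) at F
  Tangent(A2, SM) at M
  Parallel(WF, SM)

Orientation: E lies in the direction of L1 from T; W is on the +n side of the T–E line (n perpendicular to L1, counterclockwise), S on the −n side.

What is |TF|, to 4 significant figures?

26.65

The slot axis is L1's direction at 27.2°, so u = (cos 27.2°, sin 27.2°) = (0.8894, 0.4571) and n = (−sin 27.2°, cos 27.2°) = (-0.4571, 0.8894). T is at the origin and E lies 25.6 along u from T, so E = 25.6·u = (22.77, 11.70). Tangency of A1 to both parallel lines with radius 7.4 puts W and S at T ± 7.4·n: W = (-3.383, 6.582), S = (3.383, -6.582). Equal radii place F and M the same way about E: F = E + 7.4·n = (19.39, 18.28), M = E − 7.4·n = (26.15, 5.120). Then |TF| = |F − T| = 26.65.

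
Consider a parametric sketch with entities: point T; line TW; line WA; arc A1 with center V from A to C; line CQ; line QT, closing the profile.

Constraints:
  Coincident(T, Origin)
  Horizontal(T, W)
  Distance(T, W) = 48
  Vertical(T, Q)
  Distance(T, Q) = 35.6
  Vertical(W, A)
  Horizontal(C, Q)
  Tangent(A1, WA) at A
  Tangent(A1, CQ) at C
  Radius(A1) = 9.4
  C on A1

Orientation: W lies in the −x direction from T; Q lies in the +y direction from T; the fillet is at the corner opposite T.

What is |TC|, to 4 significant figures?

52.51

The virtual corner opposite T is at (-48.00, 35.60). Tangency of A1 to WA means the radius VA is perpendicular to WA and A1 meets CQ tangentially, so VC is at right angles to CQ, with radius 9.4, so the center V sits 9.4 in from both sides at V = (-38.60, 26.20). That places the tangent points at A = (-48.00, 26.20) on WA and C = (-38.60, 35.60) on CQ. Then |TC| = |C − T| = 52.51.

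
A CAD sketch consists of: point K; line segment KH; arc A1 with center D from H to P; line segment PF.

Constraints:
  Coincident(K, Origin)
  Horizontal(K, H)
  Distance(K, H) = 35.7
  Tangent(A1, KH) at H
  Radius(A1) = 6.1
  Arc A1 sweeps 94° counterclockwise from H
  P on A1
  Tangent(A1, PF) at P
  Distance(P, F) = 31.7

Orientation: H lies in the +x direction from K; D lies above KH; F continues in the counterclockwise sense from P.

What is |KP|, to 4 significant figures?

42.29

K is at the origin; KH is horizontal with |KH| = 35.7 and H on the +x side, so H = (35.70, 0.000). Tangency of A1 to KH means the radius DH is perpendicular to KH, so D = H + (0, 6.1) = (35.70, 6.100). On A1, H sits at bearing -90° from D; a 94° counterclockwise sweep puts P at bearing 4°, so P = D + 6.1·(cos 4°, sin 4°) = (41.79, 6.526). Then |KP| = |P − K| = 42.29.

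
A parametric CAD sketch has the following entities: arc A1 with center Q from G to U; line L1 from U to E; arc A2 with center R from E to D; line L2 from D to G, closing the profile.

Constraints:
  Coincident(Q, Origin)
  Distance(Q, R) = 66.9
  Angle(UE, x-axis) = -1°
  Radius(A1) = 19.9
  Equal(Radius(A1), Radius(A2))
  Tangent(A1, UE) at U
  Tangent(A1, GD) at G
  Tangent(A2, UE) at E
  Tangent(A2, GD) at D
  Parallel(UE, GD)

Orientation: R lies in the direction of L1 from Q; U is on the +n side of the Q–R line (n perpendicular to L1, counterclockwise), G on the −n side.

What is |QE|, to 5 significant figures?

69.797

Tangency of A1 to both parallel lines with radius 19.9 puts U and G at Q ± 19.9·n: U = (0.34730, 19.897), G = (-0.34730, -19.897). Equal radii place E and D the same way about R: E = R + 19.9·n = (67.237, 18.729), D = R − 19.9·n = (66.543, -21.065). Then |QE| = |E − Q| = 69.797.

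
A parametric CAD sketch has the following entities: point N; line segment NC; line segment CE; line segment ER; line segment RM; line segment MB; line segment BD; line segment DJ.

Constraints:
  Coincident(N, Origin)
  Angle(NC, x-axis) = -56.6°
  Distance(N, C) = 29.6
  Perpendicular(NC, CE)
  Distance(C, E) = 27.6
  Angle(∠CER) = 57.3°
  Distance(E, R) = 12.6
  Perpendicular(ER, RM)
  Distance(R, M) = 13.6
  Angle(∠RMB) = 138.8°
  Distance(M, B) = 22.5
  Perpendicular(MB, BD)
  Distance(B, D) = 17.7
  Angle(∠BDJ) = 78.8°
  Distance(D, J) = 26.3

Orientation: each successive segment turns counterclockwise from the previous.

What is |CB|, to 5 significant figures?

18.623

ER ⟂ RM, so RM runs at -113.90°; with |RM| = 13.6, M = (22.307, -16.847). ∠RMB = 138.8° gives MB at -72.700° from the x-axis; with |MB| = 22.5, B = (28.997, -38.329). Then |CB| = |B − C| = 18.623.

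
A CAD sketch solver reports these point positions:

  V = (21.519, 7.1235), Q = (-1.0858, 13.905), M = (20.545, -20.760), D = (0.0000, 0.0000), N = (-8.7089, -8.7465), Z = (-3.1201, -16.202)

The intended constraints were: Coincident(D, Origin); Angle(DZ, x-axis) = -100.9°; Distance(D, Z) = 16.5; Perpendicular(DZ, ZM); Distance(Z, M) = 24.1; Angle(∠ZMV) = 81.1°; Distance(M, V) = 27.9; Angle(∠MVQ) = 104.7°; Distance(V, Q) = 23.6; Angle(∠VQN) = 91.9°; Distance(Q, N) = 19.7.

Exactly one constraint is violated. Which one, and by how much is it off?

Distance(Q, N) = 19.7 — off by 4.20.

D = (0.00, 0.00) ✓; DZ at -100.9° ✓; |DZ| = 16.50 ✓; ∠(DZ, ZM) = 90.00° ✓; |ZM| = 24.10 ✓; ∠ZMV = 81.10° ✓; |MV| = 27.90 ✓; ∠MVQ = 104.7° ✓; |VQ| = 23.60 ✓; ∠VQN = 91.90° ✓; |QN| = 23.90 ✗.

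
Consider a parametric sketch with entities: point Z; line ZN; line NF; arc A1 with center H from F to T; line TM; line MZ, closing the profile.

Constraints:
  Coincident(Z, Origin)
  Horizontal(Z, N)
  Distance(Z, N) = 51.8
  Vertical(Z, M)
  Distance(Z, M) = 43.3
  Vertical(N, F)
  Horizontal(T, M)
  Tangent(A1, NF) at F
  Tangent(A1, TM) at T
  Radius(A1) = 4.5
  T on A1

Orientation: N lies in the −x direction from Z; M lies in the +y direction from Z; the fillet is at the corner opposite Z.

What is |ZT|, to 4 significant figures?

64.13

Z is at the origin; Z and N share the same y with |ZN| = 51.8 and N on the −x side, so N = (-51.80, 0.000). Z and M share the same x with |ZM| = 43.3 and M on the +y side, so M = (0.000, 43.30). The virtual corner opposite Z is at (-51.80, 43.30). Since A1 is tangent to NF there, HF ⟂ NF and since A1 is tangent to TM there, HT ⟂ TM, with radius 4.5, so the center H sits 4.5 in from both sides at H = (-47.30, 38.80). That places the tangent points at F = (-51.80, 38.80) on NF and T = (-47.30, 43.30) on TM. Then |ZT| = |T − Z| = 64.13.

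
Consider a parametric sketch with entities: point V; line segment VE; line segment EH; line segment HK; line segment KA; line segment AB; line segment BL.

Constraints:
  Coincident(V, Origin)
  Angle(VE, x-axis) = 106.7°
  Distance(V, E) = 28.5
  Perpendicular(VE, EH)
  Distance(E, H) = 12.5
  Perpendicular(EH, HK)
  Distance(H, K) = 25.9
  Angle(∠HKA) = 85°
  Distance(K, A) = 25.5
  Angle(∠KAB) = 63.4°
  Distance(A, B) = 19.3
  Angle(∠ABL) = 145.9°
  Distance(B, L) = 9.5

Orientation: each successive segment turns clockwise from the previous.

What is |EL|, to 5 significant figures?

6.7472

V is at the origin; VE runs at 106.7° with length 28.5, so E = (-8.1898, 27.298). The perpendicularity gives EH at right angles to VE, so EH runs at 16.700°; with |EH| = 12.5, H = (3.7830, 30.890). The perpendicularity gives HK at right angles to EH, so HK runs at -73.300°; with |HK| = 25.9, K = (11.226, 6.0823). ∠HKA = 85.0° gives KA at -168.30° from the x-axis; with |KA| = 25.5, A = (-13.745, 0.91127). ∠KAB = 63.4° gives AB at 75.100° from the x-axis; with |AB| = 19.3, B = (-8.7819, 19.562). ∠ABL = 145.9° gives BL at 41.000° from the x-axis; with |BL| = 9.5, L = (-1.6121, 25.795). Then |EL| = |L − E| = 6.7472.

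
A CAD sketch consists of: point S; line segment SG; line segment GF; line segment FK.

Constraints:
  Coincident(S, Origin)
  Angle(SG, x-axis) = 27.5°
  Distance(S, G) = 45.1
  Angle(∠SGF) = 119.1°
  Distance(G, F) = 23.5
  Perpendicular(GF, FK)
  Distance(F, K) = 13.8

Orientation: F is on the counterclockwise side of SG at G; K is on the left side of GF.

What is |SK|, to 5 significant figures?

52.153

S is at the origin; SG runs at 27.5° with length 45.1, so G = 45.1·(cos 27.5°, sin 27.5°) = (40.004, 20.825). ∠SGF = 119.1°, so GF runs at 27.5° + (180° − 119.1°) = 88.400° from the x-axis; with |GF| = 23.5, F = G + 23.5·(cos 88.400°, sin 88.400°) = (40.660, 44.316). The perpendicularity gives FK at right angles to GF; with |FK| = 13.8 on the left of GF, K = F + 13.8·(-0.99961, 0.027922) = (26.866, 44.701). Then |SK| = |K − S| = 52.153.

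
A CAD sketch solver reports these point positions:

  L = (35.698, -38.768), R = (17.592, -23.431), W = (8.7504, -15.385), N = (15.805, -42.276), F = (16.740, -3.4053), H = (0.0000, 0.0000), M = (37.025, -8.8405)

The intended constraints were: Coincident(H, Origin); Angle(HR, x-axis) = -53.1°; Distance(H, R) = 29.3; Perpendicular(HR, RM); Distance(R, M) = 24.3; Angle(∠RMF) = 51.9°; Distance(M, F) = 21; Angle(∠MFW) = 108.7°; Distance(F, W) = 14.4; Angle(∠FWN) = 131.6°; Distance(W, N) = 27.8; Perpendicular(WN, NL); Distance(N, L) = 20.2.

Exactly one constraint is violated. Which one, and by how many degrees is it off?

Perpendicular(WN, NL) — off by 4.70°.

H = (0.00, 0.00) ✓; HR at -53.10° ✓; |HR| = 29.30 ✓; ∠(HR, RM) = 90.00° ✓; |RM| = 24.30 ✓; ∠RMF = 51.90° ✓; |MF| = 21.00 ✓; ∠MFW = 108.7° ✓; |FW| = 14.40 ✓; ∠FWN = 131.6° ✓; |WN| = 27.80 ✓; ∠(WN, NL) = 85.30° ✗; |NL| = 20.20 ✓.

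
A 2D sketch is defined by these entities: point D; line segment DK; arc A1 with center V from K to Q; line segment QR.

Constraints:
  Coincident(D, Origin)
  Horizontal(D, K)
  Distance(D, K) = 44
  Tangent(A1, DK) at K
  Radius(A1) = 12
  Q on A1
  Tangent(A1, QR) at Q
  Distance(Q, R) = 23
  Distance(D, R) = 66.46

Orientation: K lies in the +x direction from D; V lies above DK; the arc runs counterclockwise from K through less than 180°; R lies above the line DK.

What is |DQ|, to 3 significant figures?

57.2

D is at the origin; DK is horizontal with |DK| = 44.0 and K on the +x side, so K = (44.0, 0.00). Since A1 is tangent to DK there, VK ⟂ DK, so V = K + (0, 12) = (44.0, 12.0). Since VQ ⟂ QR (tangency), |VR| = √(12.0² + 23.0²) = 25.9 regardless of where Q sits on A1. So R lies on both circle(D, 66.46) and circle(V, 25.9); the above-DK intersection is R = (56.7, 34.6). Q is the foot of the tangent from R: Q = (56.0, 11.6).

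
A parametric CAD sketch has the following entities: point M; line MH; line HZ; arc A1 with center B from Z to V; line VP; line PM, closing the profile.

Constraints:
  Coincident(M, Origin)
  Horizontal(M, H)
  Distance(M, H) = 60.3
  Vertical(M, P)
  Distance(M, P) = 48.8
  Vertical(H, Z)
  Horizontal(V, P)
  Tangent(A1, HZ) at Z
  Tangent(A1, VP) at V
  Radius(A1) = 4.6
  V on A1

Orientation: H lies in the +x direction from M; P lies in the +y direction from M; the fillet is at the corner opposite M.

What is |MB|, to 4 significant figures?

71.11

M is at the origin; MH is horizontal with |MH| = 60.3 and H on the +x side, so H = (60.30, 0.000). M and P share the same x with |MP| = 48.8 and P on the +y side, so P = (0.000, 48.80). The virtual corner opposite M is at (60.30, 48.80). A1 meets HZ tangentially, so BZ is at right angles to HZ and A1 meets VP tangentially, so BV is at right angles to VP, with radius 4.6, so the center B sits 4.6 in from both sides at B = (55.70, 44.20). Then |MB| = |B − M| = 71.11.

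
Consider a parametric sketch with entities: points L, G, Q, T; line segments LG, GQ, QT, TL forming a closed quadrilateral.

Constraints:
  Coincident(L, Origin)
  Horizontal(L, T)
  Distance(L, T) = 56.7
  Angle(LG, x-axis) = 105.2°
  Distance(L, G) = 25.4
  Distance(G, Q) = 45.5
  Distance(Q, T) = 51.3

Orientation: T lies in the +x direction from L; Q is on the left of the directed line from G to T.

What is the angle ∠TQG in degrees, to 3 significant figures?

88.9°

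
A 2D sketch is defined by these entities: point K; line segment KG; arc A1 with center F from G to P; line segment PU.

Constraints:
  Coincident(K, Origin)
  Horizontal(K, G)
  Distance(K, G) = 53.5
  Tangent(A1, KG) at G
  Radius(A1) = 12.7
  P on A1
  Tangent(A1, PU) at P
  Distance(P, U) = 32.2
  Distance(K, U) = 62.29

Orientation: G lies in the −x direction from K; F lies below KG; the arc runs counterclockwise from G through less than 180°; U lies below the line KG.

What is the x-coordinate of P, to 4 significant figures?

-63.22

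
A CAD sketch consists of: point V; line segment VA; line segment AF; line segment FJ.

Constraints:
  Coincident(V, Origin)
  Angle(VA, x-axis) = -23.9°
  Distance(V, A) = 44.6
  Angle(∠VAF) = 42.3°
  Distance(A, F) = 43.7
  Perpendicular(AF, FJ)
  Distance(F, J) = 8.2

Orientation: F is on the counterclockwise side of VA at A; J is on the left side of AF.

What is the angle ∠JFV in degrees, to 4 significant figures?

19.64°

V is at the origin; VA runs at -23.9° with length 44.6, so A = 44.6·(cos -23.9°, sin -23.9°) = (40.78, -18.07). ∠VAF = 42.3°, so AF runs at -23.9° + (180° − 42.3°) = 113.8° from the x-axis; with |AF| = 43.7, F = A + 43.7·(cos 113.8°, sin 113.8°) = (23.14, 21.91). AF ⟂ FJ; with |FJ| = 8.2 on the left of AF, J = F + 8.2·(-0.9150, -0.4035) = (15.64, 18.61). Then cos ∠JFV = FJ·FV / (|FJ||FV|), giving 19.64°.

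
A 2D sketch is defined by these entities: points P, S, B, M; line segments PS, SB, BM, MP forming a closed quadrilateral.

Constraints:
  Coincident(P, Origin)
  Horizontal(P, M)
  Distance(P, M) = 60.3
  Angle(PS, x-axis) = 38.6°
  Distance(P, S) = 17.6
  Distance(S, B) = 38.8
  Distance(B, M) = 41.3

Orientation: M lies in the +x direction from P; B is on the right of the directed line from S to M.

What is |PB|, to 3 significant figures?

37.4

Checks: |SB| = 38.80 ✓; |BM| = 41.30 ✓.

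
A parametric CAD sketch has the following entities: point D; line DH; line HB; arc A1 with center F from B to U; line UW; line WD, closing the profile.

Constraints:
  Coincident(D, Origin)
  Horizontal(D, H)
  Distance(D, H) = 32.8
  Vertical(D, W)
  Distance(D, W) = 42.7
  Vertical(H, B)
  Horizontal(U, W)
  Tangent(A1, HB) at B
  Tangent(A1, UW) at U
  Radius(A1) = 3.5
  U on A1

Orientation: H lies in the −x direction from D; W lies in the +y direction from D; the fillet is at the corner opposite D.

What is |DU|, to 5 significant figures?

51.786

D is at the origin; D and H share the same y with |DH| = 32.8 and H on the −x side, so H = (-32.800, 0.0000). DW is vertical with |DW| = 42.7 and W on the +y side, so W = (0.0000, 42.700). The virtual corner opposite D is at (-32.800, 42.700). Since A1 is tangent to HB there, FB ⟂ HB and A1 meets UW tangentially, so FU is at right angles to UW, with radius 3.5, so the center F sits 3.5 in from both sides at F = (-29.300, 39.200). That places the tangent points at B = (-32.800, 39.200) on HB and U = (-29.300, 42.700) on UW. Then |DU| = |U − D| = 51.786.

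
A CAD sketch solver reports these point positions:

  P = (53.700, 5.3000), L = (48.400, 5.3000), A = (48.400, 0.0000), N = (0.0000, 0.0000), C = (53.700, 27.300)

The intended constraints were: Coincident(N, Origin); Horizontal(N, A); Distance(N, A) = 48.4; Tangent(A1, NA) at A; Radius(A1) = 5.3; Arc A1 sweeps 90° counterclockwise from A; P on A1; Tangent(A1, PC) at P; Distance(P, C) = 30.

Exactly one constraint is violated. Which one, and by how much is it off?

Distance(P, C) = 30 — off by 8.00.

N = (0.00, 0.00) ✓; N.y = 0.00, A.y = 0.00 ✓; |NA| = 48.40 ✓; ∠(LA, AN) = 90.00° ✓; |LA| = 5.300 ✓; bearing(L→P) − bearing(L→A) = 90.00° ✓; |LP| = 5.300 ✓; ∠(LP, PC) = 90.00° ✓; |PC| = 22.00 ✗.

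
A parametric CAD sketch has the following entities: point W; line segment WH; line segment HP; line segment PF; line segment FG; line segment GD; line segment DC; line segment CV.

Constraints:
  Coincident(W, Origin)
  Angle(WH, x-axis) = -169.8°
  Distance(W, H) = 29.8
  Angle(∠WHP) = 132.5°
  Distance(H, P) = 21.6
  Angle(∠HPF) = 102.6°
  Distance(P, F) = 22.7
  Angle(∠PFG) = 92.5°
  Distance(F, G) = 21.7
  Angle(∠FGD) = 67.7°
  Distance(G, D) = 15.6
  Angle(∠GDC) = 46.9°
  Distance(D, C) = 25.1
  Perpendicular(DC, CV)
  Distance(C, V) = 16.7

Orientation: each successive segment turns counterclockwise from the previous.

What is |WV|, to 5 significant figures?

36.970

∠GDC = 46.9° gives DC at -72.000° from the x-axis; with |DC| = 25.1, C = (-15.189, -42.124). DC is perpendicular to CV, so CV runs at 18.000°; with |CV| = 16.7, V = (0.69368, -36.963). Then |WV| = |V − W| = 36.970.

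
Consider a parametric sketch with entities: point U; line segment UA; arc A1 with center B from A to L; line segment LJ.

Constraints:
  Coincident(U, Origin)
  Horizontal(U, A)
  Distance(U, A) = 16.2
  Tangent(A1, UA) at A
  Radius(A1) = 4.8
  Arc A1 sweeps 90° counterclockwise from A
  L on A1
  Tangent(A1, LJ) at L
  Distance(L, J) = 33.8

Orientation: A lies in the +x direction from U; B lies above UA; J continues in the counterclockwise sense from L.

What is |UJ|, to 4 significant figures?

43.94

U is at the origin; U and A share the same y with |UA| = 16.2 and A on the +x side, so A = (16.20, 0.000). A1 meets UA tangentially, so BA is at right angles to UA, so B = A + (0, 4.8) = (16.20, 4.800). On A1, A sits at bearing -90° from B; a 90° counterclockwise sweep puts L at bearing 0°, so L = B + 4.8·(cos 0°, sin 0°) = (21.00, 4.800). Since A1 is tangent to LJ there, BL ⟂ LJ, so LJ runs along (−sin 0°, cos 0°); with |LJ| = 33.8, J = (21.00, 38.60). Then |UJ| = |J − U| = 43.94.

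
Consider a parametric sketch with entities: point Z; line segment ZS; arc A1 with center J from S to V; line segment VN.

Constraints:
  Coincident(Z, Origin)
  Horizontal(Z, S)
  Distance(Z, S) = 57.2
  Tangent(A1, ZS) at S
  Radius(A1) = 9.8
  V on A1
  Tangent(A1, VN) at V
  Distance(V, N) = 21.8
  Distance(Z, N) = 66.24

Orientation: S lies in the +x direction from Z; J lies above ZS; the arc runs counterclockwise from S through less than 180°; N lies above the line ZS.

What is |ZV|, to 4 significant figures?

67.55

Z is at the origin; Z and S share the same y with |ZS| = 57.2 and S on the +x side, so S = (57.20, 0.000). A1 meets ZS tangentially, so JS is at right angles to ZS, so J = S + (0, 9.8) = (57.20, 9.800). Since JV ⟂ VN (tangency), |JN| = √(9.8² + 21.8²) = 23.90 regardless of where V sits on A1. So N lies on both circle(Z, 66.24) and circle(J, 23.90); the above-ZS intersection is N = (57.03, 33.70). V is the foot of the tangent from N: V = (66.11, 13.88).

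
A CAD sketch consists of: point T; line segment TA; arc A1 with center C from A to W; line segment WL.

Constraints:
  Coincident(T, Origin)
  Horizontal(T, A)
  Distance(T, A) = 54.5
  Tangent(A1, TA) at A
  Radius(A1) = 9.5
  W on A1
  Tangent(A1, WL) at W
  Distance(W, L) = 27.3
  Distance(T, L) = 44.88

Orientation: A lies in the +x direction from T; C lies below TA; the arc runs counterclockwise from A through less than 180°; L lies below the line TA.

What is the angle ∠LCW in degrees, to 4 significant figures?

70.81°

Checks: |CW| = 9.500 ✓; ∠(CW, WL) = 90.00° ✓; |WL| = 27.30 ✓; |TL| = 44.88 ✓.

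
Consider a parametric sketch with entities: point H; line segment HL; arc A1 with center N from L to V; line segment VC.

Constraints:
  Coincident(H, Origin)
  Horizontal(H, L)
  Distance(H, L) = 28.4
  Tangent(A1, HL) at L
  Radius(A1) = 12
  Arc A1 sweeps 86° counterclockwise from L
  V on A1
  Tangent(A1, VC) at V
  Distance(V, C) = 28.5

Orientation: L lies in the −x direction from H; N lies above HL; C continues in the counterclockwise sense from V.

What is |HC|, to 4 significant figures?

42.14

H is at the origin; H and L share the same y with |HL| = 28.4 and L on the −x side, so L = (-28.40, 0.000). A1 meets HL tangentially, so NL is at right angles to HL, so N = L + (0, 12) = (-28.40, 12.00). On A1, L sits at bearing -90° from N; an 86° counterclockwise sweep puts V at bearing -4°, so V = N + 12.0·(cos -4°, sin -4°) = (-16.43, 11.16). Since A1 is tangent to VC there, NV ⟂ VC, so VC runs along (−sin -4°, cos -4°); with |VC| = 28.5, C = (-14.44, 39.59). Then |HC| = |C − H| = 42.14.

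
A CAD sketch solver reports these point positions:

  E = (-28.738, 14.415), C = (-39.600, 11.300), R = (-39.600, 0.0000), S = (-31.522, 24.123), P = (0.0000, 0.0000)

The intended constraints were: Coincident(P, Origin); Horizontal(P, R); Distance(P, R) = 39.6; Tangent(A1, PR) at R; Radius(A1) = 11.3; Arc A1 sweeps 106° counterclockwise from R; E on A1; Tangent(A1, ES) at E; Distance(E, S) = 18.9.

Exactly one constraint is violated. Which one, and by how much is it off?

Distance(E, S) = 18.9 — off by 8.80.

P = (0.00, 0.00) ✓; P.y = 0.00, R.y = 0.00 ✓; |PR| = 39.60 ✓; ∠(CR, RP) = 90.00° ✓; |CR| = 11.30 ✓; bearing(C→E) − bearing(C→R) = 106.0° ✓; |CE| = 11.30 ✓; ∠(CE, ES) = 90.00° ✓; |ES| = 10.10 ✗.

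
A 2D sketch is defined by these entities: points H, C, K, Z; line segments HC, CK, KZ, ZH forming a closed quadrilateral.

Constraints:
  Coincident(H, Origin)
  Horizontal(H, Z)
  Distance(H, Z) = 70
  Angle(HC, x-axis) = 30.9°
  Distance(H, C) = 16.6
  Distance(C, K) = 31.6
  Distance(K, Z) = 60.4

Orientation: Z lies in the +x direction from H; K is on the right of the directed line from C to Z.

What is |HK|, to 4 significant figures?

27.08

Checks: |CK| = 31.60 ✓; |KZ| = 60.40 ✓.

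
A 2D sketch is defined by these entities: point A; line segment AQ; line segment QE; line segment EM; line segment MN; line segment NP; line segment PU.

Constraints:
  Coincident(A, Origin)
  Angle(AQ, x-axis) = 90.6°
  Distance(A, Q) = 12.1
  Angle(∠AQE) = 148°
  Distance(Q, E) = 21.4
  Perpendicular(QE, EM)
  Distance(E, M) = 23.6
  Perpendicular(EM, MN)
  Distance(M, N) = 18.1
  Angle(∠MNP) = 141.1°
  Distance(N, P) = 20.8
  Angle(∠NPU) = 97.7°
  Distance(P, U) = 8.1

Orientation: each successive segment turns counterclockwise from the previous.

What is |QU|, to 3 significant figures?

9.41

∠MNP = 141.1° gives NP at -18.5° from the x-axis; with |NP| = 20.8, P = (-2.06, -4.44). ∠NPU = 97.7° gives PU at 63.8° from the x-axis; with |PU| = 8.1, U = (1.51, 2.83). Then |QU| = |U − Q| = 9.41.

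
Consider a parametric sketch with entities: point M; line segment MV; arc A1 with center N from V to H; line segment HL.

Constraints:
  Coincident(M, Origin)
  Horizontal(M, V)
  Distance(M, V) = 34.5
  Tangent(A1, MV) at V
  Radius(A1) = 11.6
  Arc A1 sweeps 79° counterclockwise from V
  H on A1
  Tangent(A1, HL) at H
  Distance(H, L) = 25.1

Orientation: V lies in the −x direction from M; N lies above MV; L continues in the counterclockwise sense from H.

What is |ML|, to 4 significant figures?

38.65

M is at the origin; M and V share the same y with |MV| = 34.5 and V on the −x side, so V = (-34.50, 0.000). The tangent condition forces NV to be normal to MV, so N = V + (0, 11.6) = (-34.50, 11.60). On A1, V sits at bearing -90° from N; a 79° counterclockwise sweep puts H at bearing -11°, so H = N + 11.6·(cos -11°, sin -11°) = (-23.11, 9.387). Since A1 is tangent to HL there, NH ⟂ HL, so HL runs along (−sin -11°, cos -11°); with |HL| = 25.1, L = (-18.32, 34.03). Then |ML| = |L − M| = 38.65.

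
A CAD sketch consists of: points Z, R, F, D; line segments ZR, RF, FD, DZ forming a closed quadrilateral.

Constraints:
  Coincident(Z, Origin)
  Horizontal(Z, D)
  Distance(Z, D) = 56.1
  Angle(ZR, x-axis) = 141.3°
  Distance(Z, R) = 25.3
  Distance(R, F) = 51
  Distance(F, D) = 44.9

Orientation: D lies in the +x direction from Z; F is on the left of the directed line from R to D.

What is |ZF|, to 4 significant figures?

44.37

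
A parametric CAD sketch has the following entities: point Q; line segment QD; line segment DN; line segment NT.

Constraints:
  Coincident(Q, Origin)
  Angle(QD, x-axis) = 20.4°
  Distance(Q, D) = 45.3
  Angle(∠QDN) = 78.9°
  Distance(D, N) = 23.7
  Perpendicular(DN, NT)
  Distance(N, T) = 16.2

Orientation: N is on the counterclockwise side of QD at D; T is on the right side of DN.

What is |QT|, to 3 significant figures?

62.5

Q is at the origin; QD runs at 20.4° with length 45.3, so D = 45.3·(cos 20.4°, sin 20.4°) = (42.5, 15.8). ∠QDN = 78.9°, so DN runs at 20.4° + (180° − 78.9°) = 122° from the x-axis; with |DN| = 23.7, N = D + 23.7·(cos 122°, sin 122°) = (30.1, 36.0). The perpendicularity gives NT at right angles to DN; with |NT| = 16.2 on the right of DN, T = N + 16.2·(0.853, 0.522) = (43.9, 44.5). Then |QT| = |T − Q| = 62.5.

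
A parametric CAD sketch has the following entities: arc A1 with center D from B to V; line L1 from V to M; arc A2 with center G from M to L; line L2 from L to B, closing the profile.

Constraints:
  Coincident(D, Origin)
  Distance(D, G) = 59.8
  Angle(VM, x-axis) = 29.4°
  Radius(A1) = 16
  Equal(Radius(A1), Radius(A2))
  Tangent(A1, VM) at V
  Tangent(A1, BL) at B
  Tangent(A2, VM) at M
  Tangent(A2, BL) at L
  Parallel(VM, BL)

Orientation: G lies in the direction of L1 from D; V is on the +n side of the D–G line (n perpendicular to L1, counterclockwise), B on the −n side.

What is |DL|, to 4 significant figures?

61.90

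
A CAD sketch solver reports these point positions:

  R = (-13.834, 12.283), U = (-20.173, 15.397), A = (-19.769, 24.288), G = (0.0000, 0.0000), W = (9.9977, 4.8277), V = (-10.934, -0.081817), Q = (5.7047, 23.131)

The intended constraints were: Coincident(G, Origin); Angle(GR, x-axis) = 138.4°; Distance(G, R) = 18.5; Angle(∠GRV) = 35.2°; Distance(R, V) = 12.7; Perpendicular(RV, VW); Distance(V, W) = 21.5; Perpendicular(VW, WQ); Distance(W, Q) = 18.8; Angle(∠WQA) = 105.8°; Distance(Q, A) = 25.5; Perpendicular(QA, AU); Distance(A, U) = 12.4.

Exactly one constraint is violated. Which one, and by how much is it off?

Distance(A, U) = 12.4 — off by 3.50.

G = (0.00, 0.00) ✓; GR at 138.4° ✓; |GR| = 18.50 ✓; ∠GRV = 35.20° ✓; |RV| = 12.70 ✓; ∠(RV, VW) = 90.00° ✓; |VW| = 21.50 ✓; ∠(VW, WQ) = 90.00° ✓; |WQ| = 18.80 ✓; ∠WQA = 105.8° ✓; |QA| = 25.50 ✓; ∠(QA, AU) = 90.00° ✓; |AU| = 8.900 ✗.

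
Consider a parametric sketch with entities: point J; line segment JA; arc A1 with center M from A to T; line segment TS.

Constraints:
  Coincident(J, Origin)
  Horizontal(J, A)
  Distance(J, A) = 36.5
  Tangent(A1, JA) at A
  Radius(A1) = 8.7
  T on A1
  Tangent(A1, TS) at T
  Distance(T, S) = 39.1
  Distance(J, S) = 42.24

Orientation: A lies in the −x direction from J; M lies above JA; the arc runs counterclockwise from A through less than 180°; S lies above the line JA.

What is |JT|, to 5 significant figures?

29.052

Checks: ∠(MA, AJ) = 90.00° ✓; |MT| = 8.700 ✓; ∠(MT, TS) = 90.00° ✓; |TS| = 39.10 ✓; |JS| = 42.24 ✓.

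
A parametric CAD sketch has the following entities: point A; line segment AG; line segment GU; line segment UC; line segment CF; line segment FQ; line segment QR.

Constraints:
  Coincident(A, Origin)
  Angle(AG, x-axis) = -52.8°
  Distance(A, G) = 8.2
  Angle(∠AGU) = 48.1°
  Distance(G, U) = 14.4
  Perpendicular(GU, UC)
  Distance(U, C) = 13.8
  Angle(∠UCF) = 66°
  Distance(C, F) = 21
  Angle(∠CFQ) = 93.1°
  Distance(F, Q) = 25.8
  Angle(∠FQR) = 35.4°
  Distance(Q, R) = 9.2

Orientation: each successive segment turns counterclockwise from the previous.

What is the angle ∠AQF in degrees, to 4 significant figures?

23.33°

∠UCF = 66.0° gives CF at -76.90° from the x-axis; with |CF| = 21.0, F = (-1.111, -10.24). ∠CFQ = 93.1° gives FQ at 10.00° from the x-axis; with |FQ| = 25.8, Q = (24.30, -5.755). Then cos ∠AQF = QA·QF / (|QA||QF|), giving 23.33°.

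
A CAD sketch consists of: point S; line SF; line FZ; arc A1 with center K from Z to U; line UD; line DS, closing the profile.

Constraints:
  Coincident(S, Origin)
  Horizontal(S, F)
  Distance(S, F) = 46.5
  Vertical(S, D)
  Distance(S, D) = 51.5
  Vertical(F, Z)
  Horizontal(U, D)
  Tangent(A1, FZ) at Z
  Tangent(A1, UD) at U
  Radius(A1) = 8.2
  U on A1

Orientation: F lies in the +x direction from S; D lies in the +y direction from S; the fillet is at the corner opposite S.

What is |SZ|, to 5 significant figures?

63.538

The virtual corner opposite S is at (46.500, 51.500). The tangent condition forces KZ to be normal to FZ and tangency of A1 to UD means the radius KU is perpendicular to UD, with radius 8.2, so the center K sits 8.2 in from both sides at K = (38.300, 43.300). That places the tangent points at Z = (46.500, 43.300) on FZ and U = (38.300, 51.500) on UD. Then |SZ| = |Z − S| = 63.538.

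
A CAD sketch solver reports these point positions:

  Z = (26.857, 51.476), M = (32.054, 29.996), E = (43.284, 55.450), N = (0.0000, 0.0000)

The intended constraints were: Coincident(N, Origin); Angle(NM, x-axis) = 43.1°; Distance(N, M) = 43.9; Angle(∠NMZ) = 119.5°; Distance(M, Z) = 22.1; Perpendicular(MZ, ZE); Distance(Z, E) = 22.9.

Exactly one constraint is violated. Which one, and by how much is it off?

Distance(Z, E) = 22.9 — off by 6.00.

N = (0.00, 0.00) ✓; NM at 43.10° ✓; |NM| = 43.90 ✓; ∠NMZ = 119.5° ✓; |MZ| = 22.10 ✓; ∠(MZ, ZE) = 90.00° ✓; |ZE| = 16.90 ✗.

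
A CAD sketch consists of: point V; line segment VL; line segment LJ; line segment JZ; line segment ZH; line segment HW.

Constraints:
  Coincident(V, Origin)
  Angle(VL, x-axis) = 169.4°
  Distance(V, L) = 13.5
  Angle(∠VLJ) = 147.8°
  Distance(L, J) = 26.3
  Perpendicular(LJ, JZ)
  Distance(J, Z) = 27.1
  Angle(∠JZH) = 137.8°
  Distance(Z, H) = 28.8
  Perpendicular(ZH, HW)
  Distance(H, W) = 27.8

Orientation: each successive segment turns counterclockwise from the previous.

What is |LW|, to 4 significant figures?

32.74

V is at the origin; VL runs at 169.4° with length 13.5, so L = (-13.27, 2.483). ∠VLJ = 147.8° gives LJ at -158.4° from the x-axis; with |LJ| = 26.3, J = (-37.72, -7.198). LJ ⟂ JZ, so JZ runs at -68.40°; with |JZ| = 27.1, Z = (-27.75, -32.40). ∠JZH = 137.8° gives ZH at -26.20° from the x-axis; with |ZH| = 28.8, H = (-1.906, -45.11). ZH is perpendicular to HW, so HW runs at 63.80°; with |HW| = 27.8, W = (10.37, -20.17). Then |LW| = |W − L| = 32.74.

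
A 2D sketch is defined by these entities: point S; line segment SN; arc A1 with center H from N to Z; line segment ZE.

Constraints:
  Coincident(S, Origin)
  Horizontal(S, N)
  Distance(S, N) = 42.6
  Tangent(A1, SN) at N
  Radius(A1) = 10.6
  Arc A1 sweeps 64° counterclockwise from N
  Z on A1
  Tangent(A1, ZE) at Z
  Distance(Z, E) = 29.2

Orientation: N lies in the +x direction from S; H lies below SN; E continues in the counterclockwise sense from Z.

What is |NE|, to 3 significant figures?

39.2

S is at the origin; S and N share the same y with |SN| = 42.6 and N on the +x side, so N = (42.6, 0.00). Tangency of A1 to SN means the radius HN is perpendicular to SN, so H = N + (0, -10.6) = (42.6, -10.6). On A1, N sits at bearing 90° from H; a 64° counterclockwise sweep puts Z at bearing 154°, so Z = H + 10.6·(cos 154°, sin 154°) = (33.1, -5.95). A1 meets ZE tangentially, so HZ is at right angles to ZE, so ZE runs along (−sin 154°, cos 154°); with |ZE| = 29.2, E = (20.3, -32.2). Then |NE| = |E − N| = 39.2.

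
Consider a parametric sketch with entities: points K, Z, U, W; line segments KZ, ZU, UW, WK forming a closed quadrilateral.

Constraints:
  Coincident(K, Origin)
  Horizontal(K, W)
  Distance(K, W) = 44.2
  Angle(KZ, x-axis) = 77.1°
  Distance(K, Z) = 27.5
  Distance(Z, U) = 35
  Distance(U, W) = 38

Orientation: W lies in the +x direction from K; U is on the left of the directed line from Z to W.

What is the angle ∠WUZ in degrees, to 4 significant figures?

79.13°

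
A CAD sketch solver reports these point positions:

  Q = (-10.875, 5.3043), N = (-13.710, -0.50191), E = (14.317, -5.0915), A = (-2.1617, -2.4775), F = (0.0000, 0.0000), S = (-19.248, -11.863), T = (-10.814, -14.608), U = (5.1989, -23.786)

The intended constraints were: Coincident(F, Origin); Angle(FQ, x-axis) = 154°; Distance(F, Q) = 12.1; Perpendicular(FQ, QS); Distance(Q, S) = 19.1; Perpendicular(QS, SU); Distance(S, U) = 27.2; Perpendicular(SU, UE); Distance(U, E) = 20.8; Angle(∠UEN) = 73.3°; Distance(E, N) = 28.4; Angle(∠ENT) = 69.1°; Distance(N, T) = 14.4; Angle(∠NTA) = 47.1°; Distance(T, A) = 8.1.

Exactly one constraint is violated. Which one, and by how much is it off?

Distance(T, A) = 8.1 — off by 6.80.

F = (0.00, 0.00) ✓; FQ at 154.0° ✓; |FQ| = 12.10 ✓; ∠(FQ, QS) = 90.00° ✓; |QS| = 19.10 ✓; ∠(QS, SU) = 90.00° ✓; |SU| = 27.20 ✓; ∠(SU, UE) = 90.00° ✓; |UE| = 20.80 ✓; ∠UEN = 73.30° ✓; |EN| = 28.40 ✓; ∠ENT = 69.10° ✓; |NT| = 14.40 ✓; ∠NTA = 47.10° ✓; |TA| = 14.90 ✗.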